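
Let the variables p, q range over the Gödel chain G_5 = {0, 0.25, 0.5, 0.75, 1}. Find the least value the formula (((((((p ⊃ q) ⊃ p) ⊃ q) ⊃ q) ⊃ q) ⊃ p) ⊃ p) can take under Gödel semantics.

0.25

The minimum is attained at p = 0.25, q = 0:
  (p ⊃ q): 0.25 > 0, so result = 0
  ((p ⊃ q) ⊃ p): 0 ≤ 0.25, so result = 1
  (((p ⊃ q) ⊃ p) ⊃ q): 1 > 0, so result = 0
  ((((p ⊃ q) ⊃ p) ⊃ q) ⊃ q): 0 ≤ 0, so result = 1
  (((((p ⊃ q) ⊃ p) ⊃ q) ⊃ q) ⊃ q): 1 > 0, so result = 0
  ((((((p ⊃ q) ⊃ p) ⊃ q) ⊃ q) ⊃ q) ⊃ p): 0 ≤ 0.25, so result = 1
  (((((((p ⊃ q) ⊃ p) ⊃ q) ⊃ q) ⊃ q) ⊃ p) ⊃ p): 1 > 0.25, so result = 0.25
Checking all 25 assignments confirms none give a value below 0.25.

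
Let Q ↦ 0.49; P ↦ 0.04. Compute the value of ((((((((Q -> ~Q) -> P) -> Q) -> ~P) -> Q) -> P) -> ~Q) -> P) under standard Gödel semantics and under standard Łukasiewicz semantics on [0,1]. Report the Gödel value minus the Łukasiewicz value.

Gödel evaluation:
  ~Q: Gödel ¬ of 0.49 = 0 (operand ≠ 0)
  (Q -> ~Q): 0.49 > 0, so result = 0
  ((Q -> ~Q) -> P): 0 ≤ 0.04, so result = 1
  (((Q -> ~Q) -> P) -> Q): 1 > 0.49, so result = 0.49
  ~P: Gödel ¬ of 0.04 = 0 (operand ≠ 0)
  ((((Q -> ~Q) -> P) -> Q) -> ~P): 0.49 > 0, so result = 0
  (((((Q -> ~Q) -> P) -> Q) -> ~P) -> Q): 0 ≤ 0.49, so result = 1
  ((((((Q -> ~Q) -> P) -> Q) -> ~P) -> Q) -> P): 1 > 0.04, so result = 0.04
  ~Q: Gödel ¬ of 0.49 = 0 (operand ≠ 0)
  (((((((Q -> ~Q) -> P) -> Q) -> ~P) -> Q) -> P) -> ~Q): 0.04 > 0, so result = 0
  ((((((((Q -> ~Q) -> P) -> Q) -> ~P) -> Q) -> P) -> ~Q) -> P): 0 ≤ 0.04, so result = 1
  Gödel value = 1
Łukasiewicz evaluation:
  ~Q: Łukasiewicz ¬ gives 1 − 0.49 = 0.51
  (Q -> ~Q): min(1, 1 − 0.49 + 0.51) = 1
  ((Q -> ~Q) -> P): min(1, 1 − 1 + 0.04) = 0.04
  (((Q -> ~Q) -> P) -> Q): min(1, 1 − 0.04 + 0.49) = 1
  ~P: Łukasiewicz ¬ gives 1 − 0.04 = 0.96
  ((((Q -> ~Q) -> P) -> Q) -> ~P): min(1, 1 − 1 + 0.96) = 0.96
  (((((Q -> ~Q) -> P) -> Q) -> ~P) -> Q): min(1, 1 − 0.96 + 0.49) = 0.53
  ((((((Q -> ~Q) -> P) -> Q) -> ~P) -> Q) -> P): min(1, 1 − 0.53 + 0.04) = 0.51
  ~Q: Łukasiewicz ¬ gives 1 − 0.49 = 0.51
  (((((((Q -> ~Q) -> P) -> Q) -> ~P) -> Q) -> P) -> ~Q): min(1, 1 − 0.51 + 0.51) = 1
  ((((((((Q -> ~Q) -> P) -> Q) -> ~P) -> Q) -> P) -> ~Q) -> P): min(1, 1 − 1 + 0.04) = 0.04
  Łukasiewicz value = 0.04
Difference: 1 − 0.04 = 0.96

0.96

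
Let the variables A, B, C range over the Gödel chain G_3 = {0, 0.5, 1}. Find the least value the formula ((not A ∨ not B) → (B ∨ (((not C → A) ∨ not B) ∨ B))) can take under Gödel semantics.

0.50

The minimum is attained at A = 0, B = 0.5, C = 0:
  not A: Gödel ¬ of 0 = 1 (operand is 0)
  not B: Gödel ¬ of 0.5 = 0 (operand ≠ 0)
  (not A ∨ not B) = max(1, 0) = 1
  not C: Gödel ¬ of 0 = 1 (operand is 0)
  (not C → A): 1 > 0, so result = 0
  not B: Gödel ¬ of 0.5 = 0 (operand ≠ 0)
  ((not C → A) ∨ not B) = max(0, 0) = 0
  (((not C → A) ∨ not B) ∨ B) = max(0, 0.5) = 0.5
  (B ∨ (((not C → A) ∨ not B) ∨ B)) = max(0.5, 0.5) = 0.5
  ((not A ∨ not B) → (B ∨ (((not C → A) ∨ not B) ∨ B))): 1 > 0.5, so result = 0.5
Checking all 27 assignments confirms none give a value below 0.50.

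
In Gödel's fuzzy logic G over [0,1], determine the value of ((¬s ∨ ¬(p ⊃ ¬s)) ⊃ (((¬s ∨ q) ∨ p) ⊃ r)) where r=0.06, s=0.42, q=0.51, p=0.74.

¬s: Gödel ¬ of 0.42 = 0 (operand ≠ 0)
¬s: Gödel ¬ of 0.42 = 0 (operand ≠ 0)
(p ⊃ ¬s): 0.74 > 0, so result = 0
¬(p ⊃ ¬s): Gödel ¬ of 0 = 1 (operand is 0)
(¬s ∨ ¬(p ⊃ ¬s)) = max(0, 1) = 1
¬s: Gödel ¬ of 0.42 = 0 (operand ≠ 0)
(¬s ∨ q) = max(0, 0.51) = 0.51
((¬s ∨ q) ∨ p) = max(0.51, 0.74) = 0.74
(((¬s ∨ q) ∨ p) ⊃ r): 0.74 > 0.06, so result = 0.06
((¬s ∨ ¬(p ⊃ ¬s)) ⊃ (((¬s ∨ q) ∨ p) ⊃ r)): 1 > 0.06, so result = 0.06

0.06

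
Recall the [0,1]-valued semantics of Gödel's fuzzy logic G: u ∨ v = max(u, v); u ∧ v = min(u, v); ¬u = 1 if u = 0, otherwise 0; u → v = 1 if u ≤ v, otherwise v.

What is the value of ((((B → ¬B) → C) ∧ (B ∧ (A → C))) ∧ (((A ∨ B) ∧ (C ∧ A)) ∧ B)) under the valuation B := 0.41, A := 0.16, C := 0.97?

¬B: Gödel ¬ of 0.41 = 0 (operand ≠ 0)
(B → ¬B): 0.41 > 0, so result = 0
((B → ¬B) → C): 0 ≤ 0.97, so result = 1
(A → C): 0.16 ≤ 0.97, so result = 1
(B ∧ (A → C)) = min(0.41, 1) = 0.41
(((B → ¬B) → C) ∧ (B ∧ (A → C))) = min(1, 0.41) = 0.41
(A ∨ B) = max(0.16, 0.41) = 0.41
(C ∧ A) = min(0.97, 0.16) = 0.16
((A ∨ B) ∧ (C ∧ A)) = min(0.41, 0.16) = 0.16
(((A ∨ B) ∧ (C ∧ A)) ∧ B) = min(0.16, 0.41) = 0.16
((((B → ¬B) → C) ∧ (B ∧ (A → C))) ∧ (((A ∨ B) ∧ (C ∧ A)) ∧ B)) = min(0.41, 0.16) = 0.16

0.16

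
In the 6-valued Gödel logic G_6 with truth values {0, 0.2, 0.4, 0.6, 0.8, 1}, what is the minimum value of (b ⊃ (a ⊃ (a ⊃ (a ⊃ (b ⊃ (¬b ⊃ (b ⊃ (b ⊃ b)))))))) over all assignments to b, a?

Every assignment gives 1. For instance at b = 0, a = 0:
  ¬b: Gödel ¬ of 0 = 1 (operand is 0)
  (b ⊃ b): 0 ≤ 0, so result = 1
  (b ⊃ (b ⊃ b)): 0 ≤ 1, so result = 1
  (¬b ⊃ (b ⊃ (b ⊃ b))): 1 ≤ 1, so result = 1
  (b ⊃ (¬b ⊃ (b ⊃ (b ⊃ b)))): 0 ≤ 1, so result = 1
  (a ⊃ (b ⊃ (¬b ⊃ (b ⊃ (b ⊃ b))))): 0 ≤ 1, so result = 1
  (a ⊃ (a ⊃ (b ⊃ (¬b ⊃ (b ⊃ (b ⊃ b)))))): 0 ≤ 1, so result = 1
  (a ⊃ (a ⊃ (a ⊃ (b ⊃ (¬b ⊃ (b ⊃ (b ⊃ b))))))): 0 ≤ 1, so result = 1
  (b ⊃ (a ⊃ (a ⊃ (a ⊃ (b ⊃ (¬b ⊃ (b ⊃ (b ⊃ b)))))))): 0 ≤ 1, so result = 1
All 36 assignments give value 1 — the formula is a G_6-tautology.

1.00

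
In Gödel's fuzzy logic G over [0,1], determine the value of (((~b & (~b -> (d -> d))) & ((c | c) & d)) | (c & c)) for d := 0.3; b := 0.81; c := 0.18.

~b: Gödel ¬ of 0.81 = 0 (operand ≠ 0)
~b: Gödel ¬ of 0.81 = 0 (operand ≠ 0)
(d -> d): 0.3 ≤ 0.3, so result = 1
(~b -> (d -> d)): 0 ≤ 1, so result = 1
(~b & (~b -> (d -> d))) = min(0, 1) = 0
(c | c) = max(0.18, 0.18) = 0.18
((c | c) & d) = min(0.18, 0.3) = 0.18
((~b & (~b -> (d -> d))) & ((c | c) & d)) = min(0, 0.18) = 0
(c & c) = min(0.18, 0.18) = 0.18
(((~b & (~b -> (d -> d))) & ((c | c) & d)) | (c & c)) = max(0, 0.18) = 0.18

0.18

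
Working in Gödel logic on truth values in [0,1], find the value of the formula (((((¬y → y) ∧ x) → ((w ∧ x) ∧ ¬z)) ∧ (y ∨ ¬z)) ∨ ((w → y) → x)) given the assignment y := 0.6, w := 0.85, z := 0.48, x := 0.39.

¬y: Gödel ¬ of 0.6 = 0 (operand ≠ 0)
(¬y → y): 0 ≤ 0.6, so result = 1
((¬y → y) ∧ x) = min(1, 0.39) = 0.39
(w ∧ x) = min(0.85, 0.39) = 0.39
¬z: Gödel ¬ of 0.48 = 0 (operand ≠ 0)
((w ∧ x) ∧ ¬z) = min(0.39, 0) = 0
(((¬y → y) ∧ x) → ((w ∧ x) ∧ ¬z)): 0.39 > 0, so result = 0
¬z: Gödel ¬ of 0.48 = 0 (operand ≠ 0)
(y ∨ ¬z) = max(0.6, 0) = 0.6
((((¬y → y) ∧ x) → ((w ∧ x) ∧ ¬z)) ∧ (y ∨ ¬z)) = min(0, 0.6) = 0
(w → y): 0.85 > 0.6, so result = 0.6
((w → y) → x): 0.6 > 0.39, so result = 0.39
(((((¬y → y) ∧ x) → ((w ∧ x) ∧ ¬z)) ∧ (y ∨ ¬z)) ∨ ((w → y) → x)) = max(0, 0.39) = 0.39

0.39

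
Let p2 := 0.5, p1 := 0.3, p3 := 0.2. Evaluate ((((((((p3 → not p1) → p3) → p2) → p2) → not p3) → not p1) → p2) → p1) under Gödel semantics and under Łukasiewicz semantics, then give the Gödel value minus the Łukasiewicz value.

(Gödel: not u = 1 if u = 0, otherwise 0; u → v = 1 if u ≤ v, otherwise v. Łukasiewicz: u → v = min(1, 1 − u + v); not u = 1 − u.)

Gödel evaluation:
  not p1: Gödel ¬ of 0.3 = 0 (operand ≠ 0)
  (p3 → not p1): 0.2 > 0, so result = 0
  ((p3 → not p1) → p3): 0 ≤ 0.2, so result = 1
  (((p3 → not p1) → p3) → p2): 1 > 0.5, so result = 0.5
  ((((p3 → not p1) → p3) → p2) → p2): 0.5 ≤ 0.5, so result = 1
  not p3: Gödel ¬ of 0.2 = 0 (operand ≠ 0)
  (((((p3 → not p1) → p3) → p2) → p2) → not p3): 1 > 0, so result = 0
  not p1: Gödel ¬ of 0.3 = 0 (operand ≠ 0)
  ((((((p3 → not p1) → p3) → p2) → p2) → not p3) → not p1): 0 ≤ 0, so result = 1
  (((((((p3 → not p1) → p3) → p2) → p2) → not p3) → not p1) → p2): 1 > 0.5, so result = 0.5
  ((((((((p3 → not p1) → p3) → p2) → p2) → not p3) → not p1) → p2) → p1): 0.5 > 0.3, so result = 0.3
  Gödel value = 0.3
Łukasiewicz evaluation:
  not p1: Łukasiewicz ¬ gives 1 − 0.3 = 0.7
  (p3 → not p1): min(1, 1 − 0.2 + 0.7) = 1
  ((p3 → not p1) → p3): min(1, 1 − 1 + 0.2) = 0.2
  (((p3 → not p1) → p3) → p2): min(1, 1 − 0.2 + 0.5) = 1
  ((((p3 → not p1) → p3) → p2) → p2): min(1, 1 − 1 + 0.5) = 0.5
  not p3: Łukasiewicz ¬ gives 1 − 0.2 = 0.8
  (((((p3 → not p1) → p3) → p2) → p2) → not p3): min(1, 1 − 0.5 + 0.8) = 1
  not p1: Łukasiewicz ¬ gives 1 − 0.3 = 0.7
  ((((((p3 → not p1) → p3) → p2) → p2) → not p3) → not p1): min(1, 1 − 1 + 0.7) = 0.7
  (((((((p3 → not p1) → p3) → p2) → p2) → not p3) → not p1) → p2): min(1, 1 − 0.7 + 0.5) = 0.8
  ((((((((p3 → not p1) → p3) → p2) → p2) → not p3) → not p1) → p2) → p1): min(1, 1 − 0.8 + 0.3) = 0.5
  Łukasiewicz value = 0.5
Difference: 0.3 − 0.5 = -0.20

-0.20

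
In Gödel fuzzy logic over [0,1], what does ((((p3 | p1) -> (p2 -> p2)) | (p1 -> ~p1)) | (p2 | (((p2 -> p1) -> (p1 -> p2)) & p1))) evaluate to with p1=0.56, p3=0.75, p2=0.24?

(p3 | p1) = max(0.75, 0.56) = 0.75
(p2 -> p2): 0.24 ≤ 0.24, so result = 1
((p3 | p1) -> (p2 -> p2)): 0.75 ≤ 1, so result = 1
~p1: Gödel ¬ of 0.56 = 0 (operand ≠ 0)
(p1 -> ~p1): 0.56 > 0, so result = 0
(((p3 | p1) -> (p2 -> p2)) | (p1 -> ~p1)) = max(1, 0) = 1
(p2 -> p1): 0.24 ≤ 0.56, so result = 1
(p1 -> p2): 0.56 > 0.24, so result = 0.24
((p2 -> p1) -> (p1 -> p2)): 1 > 0.24, so result = 0.24
(((p2 -> p1) -> (p1 -> p2)) & p1) = min(0.24, 0.56) = 0.24
(p2 | (((p2 -> p1) -> (p1 -> p2)) & p1)) = max(0.24, 0.24) = 0.24
((((p3 | p1) -> (p2 -> p2)) | (p1 -> ~p1)) | (p2 | (((p2 -> p1) -> (p1 -> p2)) & p1))) = max(1, 0.24) = 1

1.00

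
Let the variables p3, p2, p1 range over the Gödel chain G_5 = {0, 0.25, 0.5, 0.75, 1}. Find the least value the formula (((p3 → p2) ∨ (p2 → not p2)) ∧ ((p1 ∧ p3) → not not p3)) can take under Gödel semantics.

The minimum is attained at p3 = 0.5, p2 = 0.25, p1 = 0:
  (p3 → p2): 0.5 > 0.25, so result = 0.25
  not p2: Gödel ¬ of 0.25 = 0 (operand ≠ 0)
  (p2 → not p2): 0.25 > 0, so result = 0
  ((p3 → p2) ∨ (p2 → not p2)) = max(0.25, 0) = 0.25
  (p1 ∧ p3) = min(0, 0.5) = 0
  not p3: Gödel ¬ of 0.5 = 0 (operand ≠ 0)
  not not p3: Gödel ¬ of 0 = 1 (operand is 0)
  ((p1 ∧ p3) → not not p3): 0 ≤ 1, so result = 1
  (((p3 → p2) ∨ (p2 → not p2)) ∧ ((p1 ∧ p3) → not not p3)) = min(0.25, 1) = 0.25
Checking all 125 assignments confirms none give a value below 0.25.

0.25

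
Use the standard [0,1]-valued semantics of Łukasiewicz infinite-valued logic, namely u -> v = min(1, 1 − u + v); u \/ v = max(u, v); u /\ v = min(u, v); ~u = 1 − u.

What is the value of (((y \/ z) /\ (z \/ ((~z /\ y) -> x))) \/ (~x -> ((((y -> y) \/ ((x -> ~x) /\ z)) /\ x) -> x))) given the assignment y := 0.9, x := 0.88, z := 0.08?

(y \/ z) = max(0.9, 0.08) = 0.9
~z: Łukasiewicz ¬ gives 1 − 0.08 = 0.92
(~z /\ y) = min(0.92, 0.9) = 0.9
((~z /\ y) -> x): min(1, 1 − 0.9 + 0.88) = 0.98
(z \/ ((~z /\ y) -> x)) = max(0.08, 0.98) = 0.98
((y \/ z) /\ (z \/ ((~z /\ y) -> x))) = min(0.9, 0.98) = 0.9
~x: Łukasiewicz ¬ gives 1 − 0.88 = 0.12
(y -> y): min(1, 1 − 0.9 + 0.9) = 1
~x: Łukasiewicz ¬ gives 1 − 0.88 = 0.12
(x -> ~x): min(1, 1 − 0.88 + 0.12) = 0.24
((x -> ~x) /\ z) = min(0.24, 0.08) = 0.08
((y -> y) \/ ((x -> ~x) /\ z)) = max(1, 0.08) = 1
(((y -> y) \/ ((x -> ~x) /\ z)) /\ x) = min(1, 0.88) = 0.88
((((y -> y) \/ ((x -> ~x) /\ z)) /\ x) -> x): min(1, 1 − 0.88 + 0.88) = 1
(~x -> ((((y -> y) \/ ((x -> ~x) /\ z)) /\ x) -> x)): min(1, 1 − 0.12 + 1) = 1
(((y \/ z) /\ (z \/ ((~z /\ y) -> x))) \/ (~x -> ((((y -> y) \/ ((x -> ~x) /\ z)) /\ x) -> x))) = max(0.9, 1) = 1

1.00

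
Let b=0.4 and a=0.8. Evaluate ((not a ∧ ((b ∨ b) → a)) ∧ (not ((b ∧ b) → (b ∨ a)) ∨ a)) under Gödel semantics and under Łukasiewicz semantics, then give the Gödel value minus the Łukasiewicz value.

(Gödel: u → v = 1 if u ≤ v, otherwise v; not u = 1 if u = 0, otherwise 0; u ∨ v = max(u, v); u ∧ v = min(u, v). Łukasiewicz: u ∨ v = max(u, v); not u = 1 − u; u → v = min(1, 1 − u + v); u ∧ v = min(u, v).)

-0.20

Gödel evaluation:
  not a: Gödel ¬ of 0.8 = 0 (operand ≠ 0)
  (b ∨ b) = max(0.4, 0.4) = 0.4
  ((b ∨ b) → a): 0.4 ≤ 0.8, so result = 1
  (not a ∧ ((b ∨ b) → a)) = min(0, 1) = 0
  (b ∧ b) = min(0.4, 0.4) = 0.4
  (b ∨ a) = max(0.4, 0.8) = 0.8
  ((b ∧ b) → (b ∨ a)): 0.4 ≤ 0.8, so result = 1
  not ((b ∧ b) → (b ∨ a)): Gödel ¬ of 1 = 0 (operand ≠ 0)
  (not ((b ∧ b) → (b ∨ a)) ∨ a) = max(0, 0.8) = 0.8
  ((not a ∧ ((b ∨ b) → a)) ∧ (not ((b ∧ b) → (b ∨ a)) ∨ a)) = min(0, 0.8) = 0
  Gödel value = 0
Łukasiewicz evaluation:
  not a: Łukasiewicz ¬ gives 1 − 0.8 = 0.2
  (b ∨ b) = max(0.4, 0.4) = 0.4
  ((b ∨ b) → a): min(1, 1 − 0.4 + 0.8) = 1
  (not a ∧ ((b ∨ b) → a)) = min(0.2, 1) = 0.2
  (b ∧ b) = min(0.4, 0.4) = 0.4
  (b ∨ a) = max(0.4, 0.8) = 0.8
  ((b ∧ b) → (b ∨ a)): min(1, 1 − 0.4 + 0.8) = 1
  not ((b ∧ b) → (b ∨ a)): Łukasiewicz ¬ gives 1 − 1 = 0
  (not ((b ∧ b) → (b ∨ a)) ∨ a) = max(0, 0.8) = 0.8
  ((not a ∧ ((b ∨ b) → a)) ∧ (not ((b ∧ b) → (b ∨ a)) ∨ a)) = min(0.2, 0.8) = 0.2
  Łukasiewicz value = 0.2
Difference: 0 − 0.2 = -0.20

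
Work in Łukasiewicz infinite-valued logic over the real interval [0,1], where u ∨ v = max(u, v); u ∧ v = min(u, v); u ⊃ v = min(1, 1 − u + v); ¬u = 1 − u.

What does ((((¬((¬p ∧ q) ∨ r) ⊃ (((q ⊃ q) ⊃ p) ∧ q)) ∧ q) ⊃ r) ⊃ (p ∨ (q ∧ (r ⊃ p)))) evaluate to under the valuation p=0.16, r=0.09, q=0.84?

1.00

¬p: Łukasiewicz ¬ gives 1 − 0.16 = 0.84
(¬p ∧ q) = min(0.84, 0.84) = 0.84
((¬p ∧ q) ∨ r) = max(0.84, 0.09) = 0.84
¬((¬p ∧ q) ∨ r): Łukasiewicz ¬ gives 1 − 0.84 = 0.16
(q ⊃ q): min(1, 1 − 0.84 + 0.84) = 1
((q ⊃ q) ⊃ p): min(1, 1 − 1 + 0.16) = 0.16
(((q ⊃ q) ⊃ p) ∧ q) = min(0.16, 0.84) = 0.16
(¬((¬p ∧ q) ∨ r) ⊃ (((q ⊃ q) ⊃ p) ∧ q)): min(1, 1 − 0.16 + 0.16) = 1
((¬((¬p ∧ q) ∨ r) ⊃ (((q ⊃ q) ⊃ p) ∧ q)) ∧ q) = min(1, 0.84) = 0.84
(((¬((¬p ∧ q) ∨ r) ⊃ (((q ⊃ q) ⊃ p) ∧ q)) ∧ q) ⊃ r): min(1, 1 − 0.84 + 0.09) = 0.25
(r ⊃ p): min(1, 1 − 0.09 + 0.16) = 1
(q ∧ (r ⊃ p)) = min(0.84, 1) = 0.84
(p ∨ (q ∧ (r ⊃ p))) = max(0.16, 0.84) = 0.84
((((¬((¬p ∧ q) ∨ r) ⊃ (((q ⊃ q) ⊃ p) ∧ q)) ∧ q) ⊃ r) ⊃ (p ∨ (q ∧ (r ⊃ p)))): min(1, 1 − 0.25 + 0.84) = 1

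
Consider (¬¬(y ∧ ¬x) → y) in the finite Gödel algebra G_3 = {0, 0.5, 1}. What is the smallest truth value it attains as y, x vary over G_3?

The minimum is attained at y = 0.5, x = 0:
  ¬x: Gödel ¬ of 0 = 1 (operand is 0)
  (y ∧ ¬x) = min(0.5, 1) = 0.5
  ¬(y ∧ ¬x): Gödel ¬ of 0.5 = 0 (operand ≠ 0)
  ¬¬(y ∧ ¬x): Gödel ¬ of 0 = 1 (operand is 0)
  (¬¬(y ∧ ¬x) → y): 1 > 0.5, so result = 0.5
Checking all 9 assignments confirms none give a value below 0.50.

0.50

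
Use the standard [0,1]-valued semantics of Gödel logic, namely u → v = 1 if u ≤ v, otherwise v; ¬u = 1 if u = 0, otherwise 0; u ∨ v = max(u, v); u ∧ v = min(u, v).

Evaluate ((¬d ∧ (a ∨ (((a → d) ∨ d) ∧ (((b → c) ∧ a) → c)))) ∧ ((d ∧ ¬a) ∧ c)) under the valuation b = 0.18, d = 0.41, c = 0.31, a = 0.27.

0.00

¬d: Gödel ¬ of 0.41 = 0 (operand ≠ 0)
(a → d): 0.27 ≤ 0.41, so result = 1
((a → d) ∨ d) = max(1, 0.41) = 1
(b → c): 0.18 ≤ 0.31, so result = 1
((b → c) ∧ a) = min(1, 0.27) = 0.27
(((b → c) ∧ a) → c): 0.27 ≤ 0.31, so result = 1
(((a → d) ∨ d) ∧ (((b → c) ∧ a) → c)) = min(1, 1) = 1
(a ∨ (((a → d) ∨ d) ∧ (((b → c) ∧ a) → c))) = max(0.27, 1) = 1
(¬d ∧ (a ∨ (((a → d) ∨ d) ∧ (((b → c) ∧ a) → c)))) = min(0, 1) = 0
¬a: Gödel ¬ of 0.27 = 0 (operand ≠ 0)
(d ∧ ¬a) = min(0.41, 0) = 0
((d ∧ ¬a) ∧ c) = min(0, 0.31) = 0
((¬d ∧ (a ∨ (((a → d) ∨ d) ∧ (((b → c) ∧ a) → c)))) ∧ ((d ∧ ¬a) ∧ c)) = min(0, 0) = 0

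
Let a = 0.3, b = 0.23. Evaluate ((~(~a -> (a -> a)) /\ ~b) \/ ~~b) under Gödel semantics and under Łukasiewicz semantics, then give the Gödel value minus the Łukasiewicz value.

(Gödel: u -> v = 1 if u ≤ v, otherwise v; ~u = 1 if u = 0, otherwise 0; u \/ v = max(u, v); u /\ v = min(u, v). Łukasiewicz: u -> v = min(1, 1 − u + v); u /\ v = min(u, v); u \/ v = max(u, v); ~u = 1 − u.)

Gödel evaluation:
  ~a: Gödel ¬ of 0.3 = 0 (operand ≠ 0)
  (a -> a): 0.3 ≤ 0.3, so result = 1
  (~a -> (a -> a)): 0 ≤ 1, so result = 1
  ~(~a -> (a -> a)): Gödel ¬ of 1 = 0 (operand ≠ 0)
  ~b: Gödel ¬ of 0.23 = 0 (operand ≠ 0)
  (~(~a -> (a -> a)) /\ ~b) = min(0, 0) = 0
  ~b: Gödel ¬ of 0.23 = 0 (operand ≠ 0)
  ~~b: Gödel ¬ of 0 = 1 (operand is 0)
  ((~(~a -> (a -> a)) /\ ~b) \/ ~~b) = max(0, 1) = 1
  Gödel value = 1
Łukasiewicz evaluation:
  ~a: Łukasiewicz ¬ gives 1 − 0.3 = 0.7
  (a -> a): min(1, 1 − 0.3 + 0.3) = 1
  (~a -> (a -> a)): min(1, 1 − 0.7 + 1) = 1
  ~(~a -> (a -> a)): Łukasiewicz ¬ gives 1 − 1 = 0
  ~b: Łukasiewicz ¬ gives 1 − 0.23 = 0.77
  (~(~a -> (a -> a)) /\ ~b) = min(0, 0.77) = 0
  ~b: Łukasiewicz ¬ gives 1 − 0.23 = 0.77
  ~~b: Łukasiewicz ¬ gives 1 − 0.77 = 0.23
  ((~(~a -> (a -> a)) /\ ~b) \/ ~~b) = max(0, 0.23) = 0.23
  Łukasiewicz value = 0.23
Difference: 1 − 0.23 = 0.77

0.77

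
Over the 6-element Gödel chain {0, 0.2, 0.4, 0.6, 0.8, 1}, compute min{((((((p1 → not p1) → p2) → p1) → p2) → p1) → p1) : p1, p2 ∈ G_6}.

The minimum is attained at p1 = 0, p2 = 0:
  not p1: Gödel ¬ of 0 = 1 (operand is 0)
  (p1 → not p1): 0 ≤ 1, so result = 1
  ((p1 → not p1) → p2): 1 > 0, so result = 0
  (((p1 → not p1) → p2) → p1): 0 ≤ 0, so result = 1
  ((((p1 → not p1) → p2) → p1) → p2): 1 > 0, so result = 0
  (((((p1 → not p1) → p2) → p1) → p2) → p1): 0 ≤ 0, so result = 1
  ((((((p1 → not p1) → p2) → p1) → p2) → p1) → p1): 1 > 0, so result = 0
Checking all 36 assignments confirms none give a value below 0.00.

0.00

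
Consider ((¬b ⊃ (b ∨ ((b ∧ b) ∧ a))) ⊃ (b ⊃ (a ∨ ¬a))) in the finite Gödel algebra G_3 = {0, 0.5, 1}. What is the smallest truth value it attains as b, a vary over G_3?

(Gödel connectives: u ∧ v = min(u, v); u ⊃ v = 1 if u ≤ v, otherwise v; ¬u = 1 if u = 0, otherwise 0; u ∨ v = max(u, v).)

The minimum is attained at b = 1, a = 0.5:
  ¬b: Gödel ¬ of 1 = 0 (operand ≠ 0)
  (b ∧ b) = min(1, 1) = 1
  ((b ∧ b) ∧ a) = min(1, 0.5) = 0.5
  (b ∨ ((b ∧ b) ∧ a)) = max(1, 0.5) = 1
  (¬b ⊃ (b ∨ ((b ∧ b) ∧ a))): 0 ≤ 1, so result = 1
  ¬a: Gödel ¬ of 0.5 = 0 (operand ≠ 0)
  (a ∨ ¬a) = max(0.5, 0) = 0.5
  (b ⊃ (a ∨ ¬a)): 1 > 0.5, so result = 0.5
  ((¬b ⊃ (b ∨ ((b ∧ b) ∧ a))) ⊃ (b ⊃ (a ∨ ¬a))): 1 > 0.5, so result = 0.5
Checking all 9 assignments confirms none give a value below 0.50.

0.50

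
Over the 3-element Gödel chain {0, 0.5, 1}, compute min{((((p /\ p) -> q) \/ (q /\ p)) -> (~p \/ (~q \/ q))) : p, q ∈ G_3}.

The minimum is attained at p = 0.5, q = 0.5:
  (p /\ p) = min(0.5, 0.5) = 0.5
  ((p /\ p) -> q): 0.5 ≤ 0.5, so result = 1
  (q /\ p) = min(0.5, 0.5) = 0.5
  (((p /\ p) -> q) \/ (q /\ p)) = max(1, 0.5) = 1
  ~p: Gödel ¬ of 0.5 = 0 (operand ≠ 0)
  ~q: Gödel ¬ of 0.5 = 0 (operand ≠ 0)
  (~q \/ q) = max(0, 0.5) = 0.5
  (~p \/ (~q \/ q)) = max(0, 0.5) = 0.5
  ((((p /\ p) -> q) \/ (q /\ p)) -> (~p \/ (~q \/ q))): 1 > 0.5, so result = 0.5
Checking all 9 assignments confirms none give a value below 0.50.

0.50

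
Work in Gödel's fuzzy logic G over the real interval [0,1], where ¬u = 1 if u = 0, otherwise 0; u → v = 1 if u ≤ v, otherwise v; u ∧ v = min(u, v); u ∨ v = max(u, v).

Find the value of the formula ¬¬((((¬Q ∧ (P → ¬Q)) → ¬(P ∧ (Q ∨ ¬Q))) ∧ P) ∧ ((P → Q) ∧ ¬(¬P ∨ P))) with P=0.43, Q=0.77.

¬Q: Gödel ¬ of 0.77 = 0 (operand ≠ 0)
¬Q: Gödel ¬ of 0.77 = 0 (operand ≠ 0)
(P → ¬Q): 0.43 > 0, so result = 0
(¬Q ∧ (P → ¬Q)) = min(0, 0) = 0
¬Q: Gödel ¬ of 0.77 = 0 (operand ≠ 0)
(Q ∨ ¬Q) = max(0.77, 0) = 0.77
(P ∧ (Q ∨ ¬Q)) = min(0.43, 0.77) = 0.43
¬(P ∧ (Q ∨ ¬Q)): Gödel ¬ of 0.43 = 0 (operand ≠ 0)
((¬Q ∧ (P → ¬Q)) → ¬(P ∧ (Q ∨ ¬Q))): 0 ≤ 0, so result = 1
(((¬Q ∧ (P → ¬Q)) → ¬(P ∧ (Q ∨ ¬Q))) ∧ P) = min(1, 0.43) = 0.43
(P → Q): 0.43 ≤ 0.77, so result = 1
¬P: Gödel ¬ of 0.43 = 0 (operand ≠ 0)
(¬P ∨ P) = max(0, 0.43) = 0.43
¬(¬P ∨ P): Gödel ¬ of 0.43 = 0 (operand ≠ 0)
((P → Q) ∧ ¬(¬P ∨ P)) = min(1, 0) = 0
((((¬Q ∧ (P → ¬Q)) → ¬(P ∧ (Q ∨ ¬Q))) ∧ P) ∧ ((P → Q) ∧ ¬(¬P ∨ P))) = min(0.43, 0) = 0
¬((((¬Q ∧ (P → ¬Q)) → ¬(P ∧ (Q ∨ ¬Q))) ∧ P) ∧ ((P → Q) ∧ ¬(¬P ∨ P))): Gödel ¬ of 0 = 1 (operand is 0)
¬¬((((¬Q ∧ (P → ¬Q)) → ¬(P ∧ (Q ∨ ¬Q))) ∧ P) ∧ ((P → Q) ∧ ¬(¬P ∨ P))): Gödel ¬ of 1 = 0 (operand ≠ 0)

0.00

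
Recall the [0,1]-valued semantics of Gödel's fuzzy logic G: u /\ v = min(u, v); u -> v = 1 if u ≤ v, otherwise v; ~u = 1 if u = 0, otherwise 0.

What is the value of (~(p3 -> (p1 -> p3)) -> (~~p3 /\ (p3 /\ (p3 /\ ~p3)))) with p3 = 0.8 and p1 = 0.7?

1.00

(p1 -> p3): 0.7 ≤ 0.8, so result = 1
(p3 -> (p1 -> p3)): 0.8 ≤ 1, so result = 1
~(p3 -> (p1 -> p3)): Gödel ¬ of 1 = 0 (operand ≠ 0)
~p3: Gödel ¬ of 0.8 = 0 (operand ≠ 0)
~~p3: Gödel ¬ of 0 = 1 (operand is 0)
~p3: Gödel ¬ of 0.8 = 0 (operand ≠ 0)
(p3 /\ ~p3) = min(0.8, 0) = 0
(p3 /\ (p3 /\ ~p3)) = min(0.8, 0) = 0
(~~p3 /\ (p3 /\ (p3 /\ ~p3))) = min(1, 0) = 0
(~(p3 -> (p1 -> p3)) -> (~~p3 /\ (p3 /\ (p3 /\ ~p3)))): 0 ≤ 0, so result = 1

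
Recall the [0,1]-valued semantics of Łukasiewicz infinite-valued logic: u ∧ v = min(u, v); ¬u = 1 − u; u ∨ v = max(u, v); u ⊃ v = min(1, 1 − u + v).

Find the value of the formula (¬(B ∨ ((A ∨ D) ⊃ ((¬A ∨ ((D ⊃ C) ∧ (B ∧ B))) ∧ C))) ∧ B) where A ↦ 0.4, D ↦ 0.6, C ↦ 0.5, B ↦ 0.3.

0.10

(A ∨ D) = max(0.4, 0.6) = 0.6
¬A: Łukasiewicz ¬ gives 1 − 0.4 = 0.6
(D ⊃ C): min(1, 1 − 0.6 + 0.5) = 0.9
(B ∧ B) = min(0.3, 0.3) = 0.3
((D ⊃ C) ∧ (B ∧ B)) = min(0.9, 0.3) = 0.3
(¬A ∨ ((D ⊃ C) ∧ (B ∧ B))) = max(0.6, 0.3) = 0.6
((¬A ∨ ((D ⊃ C) ∧ (B ∧ B))) ∧ C) = min(0.6, 0.5) = 0.5
((A ∨ D) ⊃ ((¬A ∨ ((D ⊃ C) ∧ (B ∧ B))) ∧ C)): min(1, 1 − 0.6 + 0.5) = 0.9
(B ∨ ((A ∨ D) ⊃ ((¬A ∨ ((D ⊃ C) ∧ (B ∧ B))) ∧ C))) = max(0.3, 0.9) = 0.9
¬(B ∨ ((A ∨ D) ⊃ ((¬A ∨ ((D ⊃ C) ∧ (B ∧ B))) ∧ C))): Łukasiewicz ¬ gives 1 − 0.9 = 0.1
(¬(B ∨ ((A ∨ D) ⊃ ((¬A ∨ ((D ⊃ C) ∧ (B ∧ B))) ∧ C))) ∧ B) = min(0.1, 0.3) = 0.1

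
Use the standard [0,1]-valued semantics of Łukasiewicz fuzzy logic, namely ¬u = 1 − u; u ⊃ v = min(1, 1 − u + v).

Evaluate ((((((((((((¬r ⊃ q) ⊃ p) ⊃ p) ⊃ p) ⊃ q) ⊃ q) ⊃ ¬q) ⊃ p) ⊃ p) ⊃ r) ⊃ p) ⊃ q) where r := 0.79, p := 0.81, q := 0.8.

0.97

¬r: Łukasiewicz ¬ gives 1 − 0.79 = 0.21
(¬r ⊃ q): min(1, 1 − 0.21 + 0.8) = 1
((¬r ⊃ q) ⊃ p): min(1, 1 − 1 + 0.81) = 0.81
(((¬r ⊃ q) ⊃ p) ⊃ p): min(1, 1 − 0.81 + 0.81) = 1
((((¬r ⊃ q) ⊃ p) ⊃ p) ⊃ p): min(1, 1 − 1 + 0.81) = 0.81
(((((¬r ⊃ q) ⊃ p) ⊃ p) ⊃ p) ⊃ q): min(1, 1 − 0.81 + 0.8) = 0.99
((((((¬r ⊃ q) ⊃ p) ⊃ p) ⊃ p) ⊃ q) ⊃ q): min(1, 1 − 0.99 + 0.8) = 0.81
¬q: Łukasiewicz ¬ gives 1 − 0.8 = 0.2
(((((((¬r ⊃ q) ⊃ p) ⊃ p) ⊃ p) ⊃ q) ⊃ q) ⊃ ¬q): min(1, 1 − 0.81 + 0.2) = 0.39
((((((((¬r ⊃ q) ⊃ p) ⊃ p) ⊃ p) ⊃ q) ⊃ q) ⊃ ¬q) ⊃ p): min(1, 1 − 0.39 + 0.81) = 1
(((((((((¬r ⊃ q) ⊃ p) ⊃ p) ⊃ p) ⊃ q) ⊃ q) ⊃ ¬q) ⊃ p) ⊃ p): min(1, 1 − 1 + 0.81) = 0.81
((((((((((¬r ⊃ q) ⊃ p) ⊃ p) ⊃ p) ⊃ q) ⊃ q) ⊃ ¬q) ⊃ p) ⊃ p) ⊃ r): min(1, 1 − 0.81 + 0.79) = 0.98
(((((((((((¬r ⊃ q) ⊃ p) ⊃ p) ⊃ p) ⊃ q) ⊃ q) ⊃ ¬q) ⊃ p) ⊃ p) ⊃ r) ⊃ p): min(1, 1 − 0.98 + 0.81) = 0.83
((((((((((((¬r ⊃ q) ⊃ p) ⊃ p) ⊃ p) ⊃ q) ⊃ q) ⊃ ¬q) ⊃ p) ⊃ p) ⊃ r) ⊃ p) ⊃ q): min(1, 1 − 0.83 + 0.8) = 0.97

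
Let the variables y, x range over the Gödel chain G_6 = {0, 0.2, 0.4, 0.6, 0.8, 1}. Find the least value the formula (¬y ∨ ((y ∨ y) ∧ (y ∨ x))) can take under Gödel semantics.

The minimum is attained at y = 0.2, x = 0:
  ¬y: Gödel ¬ of 0.2 = 0 (operand ≠ 0)
  (y ∨ y) = max(0.2, 0.2) = 0.2
  (y ∨ x) = max(0.2, 0) = 0.2
  ((y ∨ y) ∧ (y ∨ x)) = min(0.2, 0.2) = 0.2
  (¬y ∨ ((y ∨ y) ∧ (y ∨ x))) = max(0, 0.2) = 0.2
Checking all 36 assignments confirms none give a value below 0.20.

0.20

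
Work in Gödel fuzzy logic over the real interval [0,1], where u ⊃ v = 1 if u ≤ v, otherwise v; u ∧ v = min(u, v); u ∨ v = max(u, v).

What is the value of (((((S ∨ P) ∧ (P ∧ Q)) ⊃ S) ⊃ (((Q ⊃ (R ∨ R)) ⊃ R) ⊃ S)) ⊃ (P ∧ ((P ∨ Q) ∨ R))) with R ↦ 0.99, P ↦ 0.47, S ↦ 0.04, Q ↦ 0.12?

(S ∨ P) = max(0.04, 0.47) = 0.47
(P ∧ Q) = min(0.47, 0.12) = 0.12
((S ∨ P) ∧ (P ∧ Q)) = min(0.47, 0.12) = 0.12
(((S ∨ P) ∧ (P ∧ Q)) ⊃ S): 0.12 > 0.04, so result = 0.04
(R ∨ R) = max(0.99, 0.99) = 0.99
(Q ⊃ (R ∨ R)): 0.12 ≤ 0.99, so result = 1
((Q ⊃ (R ∨ R)) ⊃ R): 1 > 0.99, so result = 0.99
(((Q ⊃ (R ∨ R)) ⊃ R) ⊃ S): 0.99 > 0.04, so result = 0.04
((((S ∨ P) ∧ (P ∧ Q)) ⊃ S) ⊃ (((Q ⊃ (R ∨ R)) ⊃ R) ⊃ S)): 0.04 ≤ 0.04, so result = 1
(P ∨ Q) = max(0.47, 0.12) = 0.47
((P ∨ Q) ∨ R) = max(0.47, 0.99) = 0.99
(P ∧ ((P ∨ Q) ∨ R)) = min(0.47, 0.99) = 0.47
(((((S ∨ P) ∧ (P ∧ Q)) ⊃ S) ⊃ (((Q ⊃ (R ∨ R)) ⊃ R) ⊃ S)) ⊃ (P ∧ ((P ∨ Q) ∨ R))): 1 > 0.47, so result = 0.47

0.47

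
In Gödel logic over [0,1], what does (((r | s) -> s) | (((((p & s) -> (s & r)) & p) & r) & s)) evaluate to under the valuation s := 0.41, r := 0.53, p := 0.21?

(r | s) = max(0.53, 0.41) = 0.53
((r | s) -> s): 0.53 > 0.41, so result = 0.41
(p & s) = min(0.21, 0.41) = 0.21
(s & r) = min(0.41, 0.53) = 0.41
((p & s) -> (s & r)): 0.21 ≤ 0.41, so result = 1
(((p & s) -> (s & r)) & p) = min(1, 0.21) = 0.21
((((p & s) -> (s & r)) & p) & r) = min(0.21, 0.53) = 0.21
(((((p & s) -> (s & r)) & p) & r) & s) = min(0.21, 0.41) = 0.21
(((r | s) -> s) | (((((p & s) -> (s & r)) & p) & r) & s)) = max(0.41, 0.21) = 0.41

0.41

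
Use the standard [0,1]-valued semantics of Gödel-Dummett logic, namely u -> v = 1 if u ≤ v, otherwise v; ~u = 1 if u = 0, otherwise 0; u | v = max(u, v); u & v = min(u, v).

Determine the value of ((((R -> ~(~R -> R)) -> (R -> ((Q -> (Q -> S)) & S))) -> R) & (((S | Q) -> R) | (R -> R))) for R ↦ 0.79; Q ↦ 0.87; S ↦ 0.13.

~R: Gödel ¬ of 0.79 = 0 (operand ≠ 0)
(~R -> R): 0 ≤ 0.79, so result = 1
~(~R -> R): Gödel ¬ of 1 = 0 (operand ≠ 0)
(R -> ~(~R -> R)): 0.79 > 0, so result = 0
(Q -> S): 0.87 > 0.13, so result = 0.13
(Q -> (Q -> S)): 0.87 > 0.13, so result = 0.13
((Q -> (Q -> S)) & S) = min(0.13, 0.13) = 0.13
(R -> ((Q -> (Q -> S)) & S)): 0.79 > 0.13, so result = 0.13
((R -> ~(~R -> R)) -> (R -> ((Q -> (Q -> S)) & S))): 0 ≤ 0.13, so result = 1
(((R -> ~(~R -> R)) -> (R -> ((Q -> (Q -> S)) & S))) -> R): 1 > 0.79, so result = 0.79
(S | Q) = max(0.13, 0.87) = 0.87
((S | Q) -> R): 0.87 > 0.79, so result = 0.79
(R -> R): 0.79 ≤ 0.79, so result = 1
(((S | Q) -> R) | (R -> R)) = max(0.79, 1) = 1
((((R -> ~(~R -> R)) -> (R -> ((Q -> (Q -> S)) & S))) -> R) & (((S | Q) -> R) | (R -> R))) = min(0.79, 1) = 0.79

0.79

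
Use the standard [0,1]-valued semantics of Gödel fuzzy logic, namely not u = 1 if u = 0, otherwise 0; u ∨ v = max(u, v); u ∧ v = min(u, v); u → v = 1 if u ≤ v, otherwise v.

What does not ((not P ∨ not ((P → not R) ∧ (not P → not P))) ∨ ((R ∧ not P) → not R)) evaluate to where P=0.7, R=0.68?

0.00

not P: Gödel ¬ of 0.7 = 0 (operand ≠ 0)
not R: Gödel ¬ of 0.68 = 0 (operand ≠ 0)
(P → not R): 0.7 > 0, so result = 0
not P: Gödel ¬ of 0.7 = 0 (operand ≠ 0)
not P: Gödel ¬ of 0.7 = 0 (operand ≠ 0)
(not P → not P): 0 ≤ 0, so result = 1
((P → not R) ∧ (not P → not P)) = min(0, 1) = 0
not ((P → not R) ∧ (not P → not P)): Gödel ¬ of 0 = 1 (operand is 0)
(not P ∨ not ((P → not R) ∧ (not P → not P))) = max(0, 1) = 1
not P: Gödel ¬ of 0.7 = 0 (operand ≠ 0)
(R ∧ not P) = min(0.68, 0) = 0
not R: Gödel ¬ of 0.68 = 0 (operand ≠ 0)
((R ∧ not P) → not R): 0 ≤ 0, so result = 1
((not P ∨ not ((P → not R) ∧ (not P → not P))) ∨ ((R ∧ not P) → not R)) = max(1, 1) = 1
not ((not P ∨ not ((P → not R) ∧ (not P → not P))) ∨ ((R ∧ not P) → not R)): Gödel ¬ of 1 = 0 (operand ≠ 0)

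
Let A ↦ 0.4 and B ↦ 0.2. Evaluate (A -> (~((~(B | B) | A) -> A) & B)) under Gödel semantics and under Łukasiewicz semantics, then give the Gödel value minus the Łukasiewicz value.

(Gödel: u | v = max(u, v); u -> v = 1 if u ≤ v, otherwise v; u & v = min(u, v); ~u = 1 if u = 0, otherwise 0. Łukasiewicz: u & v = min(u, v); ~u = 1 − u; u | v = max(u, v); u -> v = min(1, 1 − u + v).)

Gödel evaluation:
  (B | B) = max(0.2, 0.2) = 0.2
  ~(B | B): Gödel ¬ of 0.2 = 0 (operand ≠ 0)
  (~(B | B) | A) = max(0, 0.4) = 0.4
  ((~(B | B) | A) -> A): 0.4 ≤ 0.4, so result = 1
  ~((~(B | B) | A) -> A): Gödel ¬ of 1 = 0 (operand ≠ 0)
  (~((~(B | B) | A) -> A) & B) = min(0, 0.2) = 0
  (A -> (~((~(B | B) | A) -> A) & B)): 0.4 > 0, so result = 0
  Gödel value = 0
Łukasiewicz evaluation:
  (B | B) = max(0.2, 0.2) = 0.2
  ~(B | B): Łukasiewicz ¬ gives 1 − 0.2 = 0.8
  (~(B | B) | A) = max(0.8, 0.4) = 0.8
  ((~(B | B) | A) -> A): min(1, 1 − 0.8 + 0.4) = 0.6
  ~((~(B | B) | A) -> A): Łukasiewicz ¬ gives 1 − 0.6 = 0.4
  (~((~(B | B) | A) -> A) & B) = min(0.4, 0.2) = 0.2
  (A -> (~((~(B | B) | A) -> A) & B)): min(1, 1 − 0.4 + 0.2) = 0.8
  Łukasiewicz value = 0.8
Difference: 0 − 0.8 = -0.80

-0.80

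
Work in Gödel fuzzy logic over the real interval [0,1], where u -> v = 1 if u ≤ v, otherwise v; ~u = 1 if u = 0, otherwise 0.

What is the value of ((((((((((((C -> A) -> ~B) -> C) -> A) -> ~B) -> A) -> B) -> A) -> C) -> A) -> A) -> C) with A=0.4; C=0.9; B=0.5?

0.90

(C -> A): 0.9 > 0.4, so result = 0.4
~B: Gödel ¬ of 0.5 = 0 (operand ≠ 0)
((C -> A) -> ~B): 0.4 > 0, so result = 0
(((C -> A) -> ~B) -> C): 0 ≤ 0.9, so result = 1
((((C -> A) -> ~B) -> C) -> A): 1 > 0.4, so result = 0.4
~B: Gödel ¬ of 0.5 = 0 (operand ≠ 0)
(((((C -> A) -> ~B) -> C) -> A) -> ~B): 0.4 > 0, so result = 0
((((((C -> A) -> ~B) -> C) -> A) -> ~B) -> A): 0 ≤ 0.4, so result = 1
(((((((C -> A) -> ~B) -> C) -> A) -> ~B) -> A) -> B): 1 > 0.5, so result = 0.5
((((((((C -> A) -> ~B) -> C) -> A) -> ~B) -> A) -> B) -> A): 0.5 > 0.4, so result = 0.4
(((((((((C -> A) -> ~B) -> C) -> A) -> ~B) -> A) -> B) -> A) -> C): 0.4 ≤ 0.9, so result = 1
((((((((((C -> A) -> ~B) -> C) -> A) -> ~B) -> A) -> B) -> A) -> C) -> A): 1 > 0.4, so result = 0.4
(((((((((((C -> A) -> ~B) -> C) -> A) -> ~B) -> A) -> B) -> A) -> C) -> A) -> A): 0.4 ≤ 0.4, so result = 1
((((((((((((C -> A) -> ~B) -> C) -> A) -> ~B) -> A) -> B) -> A) -> C) -> A) -> A) -> C): 1 > 0.9, so result = 0.9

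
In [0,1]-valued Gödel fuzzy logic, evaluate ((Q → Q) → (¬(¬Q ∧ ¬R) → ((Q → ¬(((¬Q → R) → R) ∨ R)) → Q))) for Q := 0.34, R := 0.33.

1.00

(Q → Q): 0.34 ≤ 0.34, so result = 1
¬Q: Gödel ¬ of 0.34 = 0 (operand ≠ 0)
¬R: Gödel ¬ of 0.33 = 0 (operand ≠ 0)
(¬Q ∧ ¬R) = min(0, 0) = 0
¬(¬Q ∧ ¬R): Gödel ¬ of 0 = 1 (operand is 0)
¬Q: Gödel ¬ of 0.34 = 0 (operand ≠ 0)
(¬Q → R): 0 ≤ 0.33, so result = 1
((¬Q → R) → R): 1 > 0.33, so result = 0.33
(((¬Q → R) → R) ∨ R) = max(0.33, 0.33) = 0.33
¬(((¬Q → R) → R) ∨ R): Gödel ¬ of 0.33 = 0 (operand ≠ 0)
(Q → ¬(((¬Q → R) → R) ∨ R)): 0.34 > 0, so result = 0
((Q → ¬(((¬Q → R) → R) ∨ R)) → Q): 0 ≤ 0.34, so result = 1
(¬(¬Q ∧ ¬R) → ((Q → ¬(((¬Q → R) → R) ∨ R)) → Q)): 1 ≤ 1, so result = 1
((Q → Q) → (¬(¬Q ∧ ¬R) → ((Q → ¬(((¬Q → R) → R) ∨ R)) → Q))): 1 ≤ 1, so result = 1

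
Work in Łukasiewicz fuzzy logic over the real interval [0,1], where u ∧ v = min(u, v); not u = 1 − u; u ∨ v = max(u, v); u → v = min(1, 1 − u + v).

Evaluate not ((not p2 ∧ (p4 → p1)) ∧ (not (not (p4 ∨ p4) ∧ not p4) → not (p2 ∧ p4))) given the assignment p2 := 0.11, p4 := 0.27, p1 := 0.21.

not p2: Łukasiewicz ¬ gives 1 − 0.11 = 0.89
(p4 → p1): min(1, 1 − 0.27 + 0.21) = 0.94
(not p2 ∧ (p4 → p1)) = min(0.89, 0.94) = 0.89
(p4 ∨ p4) = max(0.27, 0.27) = 0.27
not (p4 ∨ p4): Łukasiewicz ¬ gives 1 − 0.27 = 0.73
not p4: Łukasiewicz ¬ gives 1 − 0.27 = 0.73
(not (p4 ∨ p4) ∧ not p4) = min(0.73, 0.73) = 0.73
not (not (p4 ∨ p4) ∧ not p4): Łukasiewicz ¬ gives 1 − 0.73 = 0.27
(p2 ∧ p4) = min(0.11, 0.27) = 0.11
not (p2 ∧ p4): Łukasiewicz ¬ gives 1 − 0.11 = 0.89
(not (not (p4 ∨ p4) ∧ not p4) → not (p2 ∧ p4)): min(1, 1 − 0.27 + 0.89) = 1
((not p2 ∧ (p4 → p1)) ∧ (not (not (p4 ∨ p4) ∧ not p4) → not (p2 ∧ p4))) = min(0.89, 1) = 0.89
not ((not p2 ∧ (p4 → p1)) ∧ (not (not (p4 ∨ p4) ∧ not p4) → not (p2 ∧ p4))): Łukasiewicz ¬ gives 1 − 0.89 = 0.11

0.11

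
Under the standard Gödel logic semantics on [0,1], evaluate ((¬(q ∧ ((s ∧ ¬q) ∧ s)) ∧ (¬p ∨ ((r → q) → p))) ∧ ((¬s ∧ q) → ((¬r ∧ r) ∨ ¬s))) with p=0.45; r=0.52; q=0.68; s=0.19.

0.45

¬q: Gödel ¬ of 0.68 = 0 (operand ≠ 0)
(s ∧ ¬q) = min(0.19, 0) = 0
((s ∧ ¬q) ∧ s) = min(0, 0.19) = 0
(q ∧ ((s ∧ ¬q) ∧ s)) = min(0.68, 0) = 0
¬(q ∧ ((s ∧ ¬q) ∧ s)): Gödel ¬ of 0 = 1 (operand is 0)
¬p: Gödel ¬ of 0.45 = 0 (operand ≠ 0)
(r → q): 0.52 ≤ 0.68, so result = 1
((r → q) → p): 1 > 0.45, so result = 0.45
(¬p ∨ ((r → q) → p)) = max(0, 0.45) = 0.45
(¬(q ∧ ((s ∧ ¬q) ∧ s)) ∧ (¬p ∨ ((r → q) → p))) = min(1, 0.45) = 0.45
¬s: Gödel ¬ of 0.19 = 0 (operand ≠ 0)
(¬s ∧ q) = min(0, 0.68) = 0
¬r: Gödel ¬ of 0.52 = 0 (operand ≠ 0)
(¬r ∧ r) = min(0, 0.52) = 0
¬s: Gödel ¬ of 0.19 = 0 (operand ≠ 0)
((¬r ∧ r) ∨ ¬s) = max(0, 0) = 0
((¬s ∧ q) → ((¬r ∧ r) ∨ ¬s)): 0 ≤ 0, so result = 1
((¬(q ∧ ((s ∧ ¬q) ∧ s)) ∧ (¬p ∨ ((r → q) → p))) ∧ ((¬s ∧ q) → ((¬r ∧ r) ∨ ¬s))) = min(0.45, 1) = 0.45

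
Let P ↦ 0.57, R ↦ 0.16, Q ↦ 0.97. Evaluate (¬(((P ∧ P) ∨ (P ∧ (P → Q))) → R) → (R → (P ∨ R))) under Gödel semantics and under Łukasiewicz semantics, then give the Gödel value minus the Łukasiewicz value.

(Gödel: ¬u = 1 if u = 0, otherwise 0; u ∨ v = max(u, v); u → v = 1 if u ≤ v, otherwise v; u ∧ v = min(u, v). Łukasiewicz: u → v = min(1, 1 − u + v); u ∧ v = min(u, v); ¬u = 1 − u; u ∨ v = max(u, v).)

Gödel evaluation:
  (P ∧ P) = min(0.57, 0.57) = 0.57
  (P → Q): 0.57 ≤ 0.97, so result = 1
  (P ∧ (P → Q)) = min(0.57, 1) = 0.57
  ((P ∧ P) ∨ (P ∧ (P → Q))) = max(0.57, 0.57) = 0.57
  (((P ∧ P) ∨ (P ∧ (P → Q))) → R): 0.57 > 0.16, so result = 0.16
  ¬(((P ∧ P) ∨ (P ∧ (P → Q))) → R): Gödel ¬ of 0.16 = 0 (operand ≠ 0)
  (P ∨ R) = max(0.57, 0.16) = 0.57
  (R → (P ∨ R)): 0.16 ≤ 0.57, so result = 1
  (¬(((P ∧ P) ∨ (P ∧ (P → Q))) → R) → (R → (P ∨ R))): 0 ≤ 1, so result = 1
  Gödel value = 1
Łukasiewicz evaluation:
  (P ∧ P) = min(0.57, 0.57) = 0.57
  (P → Q): min(1, 1 − 0.57 + 0.97) = 1
  (P ∧ (P → Q)) = min(0.57, 1) = 0.57
  ((P ∧ P) ∨ (P ∧ (P → Q))) = max(0.57, 0.57) = 0.57
  (((P ∧ P) ∨ (P ∧ (P → Q))) → R): min(1, 1 − 0.57 + 0.16) = 0.59
  ¬(((P ∧ P) ∨ (P ∧ (P → Q))) → R): Łukasiewicz ¬ gives 1 − 0.59 = 0.41
  (P ∨ R) = max(0.57, 0.16) = 0.57
  (R → (P ∨ R)): min(1, 1 − 0.16 + 0.57) = 1
  (¬(((P ∧ P) ∨ (P ∧ (P → Q))) → R) → (R → (P ∨ R))): min(1, 1 − 0.41 + 1) = 1
  Łukasiewicz value = 1
Difference: 1 − 1 = 0.00

0.00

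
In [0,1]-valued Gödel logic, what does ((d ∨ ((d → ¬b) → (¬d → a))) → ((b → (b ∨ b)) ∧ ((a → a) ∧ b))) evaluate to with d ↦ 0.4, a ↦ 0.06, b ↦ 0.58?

0.58

¬b: Gödel ¬ of 0.58 = 0 (operand ≠ 0)
(d → ¬b): 0.4 > 0, so result = 0
¬d: Gödel ¬ of 0.4 = 0 (operand ≠ 0)
(¬d → a): 0 ≤ 0.06, so result = 1
((d → ¬b) → (¬d → a)): 0 ≤ 1, so result = 1
(d ∨ ((d → ¬b) → (¬d → a))) = max(0.4, 1) = 1
(b ∨ b) = max(0.58, 0.58) = 0.58
(b → (b ∨ b)): 0.58 ≤ 0.58, so result = 1
(a → a): 0.06 ≤ 0.06, so result = 1
((a → a) ∧ b) = min(1, 0.58) = 0.58
((b → (b ∨ b)) ∧ ((a → a) ∧ b)) = min(1, 0.58) = 0.58
((d ∨ ((d → ¬b) → (¬d → a))) → ((b → (b ∨ b)) ∧ ((a → a) ∧ b))): 1 > 0.58, so result = 0.58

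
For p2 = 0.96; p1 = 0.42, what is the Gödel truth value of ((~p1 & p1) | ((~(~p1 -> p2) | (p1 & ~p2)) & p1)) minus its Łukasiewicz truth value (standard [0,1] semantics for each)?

-0.42

Gödel evaluation:
  ~p1: Gödel ¬ of 0.42 = 0 (operand ≠ 0)
  (~p1 & p1) = min(0, 0.42) = 0
  ~p1: Gödel ¬ of 0.42 = 0 (operand ≠ 0)
  (~p1 -> p2): 0 ≤ 0.96, so result = 1
  ~(~p1 -> p2): Gödel ¬ of 1 = 0 (operand ≠ 0)
  ~p2: Gödel ¬ of 0.96 = 0 (operand ≠ 0)
  (p1 & ~p2) = min(0.42, 0) = 0
  (~(~p1 -> p2) | (p1 & ~p2)) = max(0, 0) = 0
  ((~(~p1 -> p2) | (p1 & ~p2)) & p1) = min(0, 0.42) = 0
  ((~p1 & p1) | ((~(~p1 -> p2) | (p1 & ~p2)) & p1)) = max(0, 0) = 0
  Gödel value = 0
Łukasiewicz evaluation:
  ~p1: Łukasiewicz ¬ gives 1 − 0.42 = 0.58
  (~p1 & p1) = min(0.58, 0.42) = 0.42
  ~p1: Łukasiewicz ¬ gives 1 − 0.42 = 0.58
  (~p1 -> p2): min(1, 1 − 0.58 + 0.96) = 1
  ~(~p1 -> p2): Łukasiewicz ¬ gives 1 − 1 = 0
  ~p2: Łukasiewicz ¬ gives 1 − 0.96 = 0.04
  (p1 & ~p2) = min(0.42, 0.04) = 0.04
  (~(~p1 -> p2) | (p1 & ~p2)) = max(0, 0.04) = 0.04
  ((~(~p1 -> p2) | (p1 & ~p2)) & p1) = min(0.04, 0.42) = 0.04
  ((~p1 & p1) | ((~(~p1 -> p2) | (p1 & ~p2)) & p1)) = max(0.42, 0.04) = 0.42
  Łukasiewicz value = 0.42
Difference: 0 − 0.42 = -0.42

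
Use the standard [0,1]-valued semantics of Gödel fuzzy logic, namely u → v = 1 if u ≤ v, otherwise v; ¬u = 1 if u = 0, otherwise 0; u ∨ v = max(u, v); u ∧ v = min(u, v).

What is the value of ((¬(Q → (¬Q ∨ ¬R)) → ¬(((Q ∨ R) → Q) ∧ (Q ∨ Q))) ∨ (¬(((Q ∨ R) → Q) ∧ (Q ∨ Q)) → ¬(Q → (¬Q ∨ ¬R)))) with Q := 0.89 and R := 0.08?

1.00

¬Q: Gödel ¬ of 0.89 = 0 (operand ≠ 0)
¬R: Gödel ¬ of 0.08 = 0 (operand ≠ 0)
(¬Q ∨ ¬R) = max(0, 0) = 0
(Q → (¬Q ∨ ¬R)): 0.89 > 0, so result = 0
¬(Q → (¬Q ∨ ¬R)): Gödel ¬ of 0 = 1 (operand is 0)
(Q ∨ R) = max(0.89, 0.08) = 0.89
((Q ∨ R) → Q): 0.89 ≤ 0.89, so result = 1
(Q ∨ Q) = max(0.89, 0.89) = 0.89
(((Q ∨ R) → Q) ∧ (Q ∨ Q)) = min(1, 0.89) = 0.89
¬(((Q ∨ R) → Q) ∧ (Q ∨ Q)): Gödel ¬ of 0.89 = 0 (operand ≠ 0)
(¬(Q → (¬Q ∨ ¬R)) → ¬(((Q ∨ R) → Q) ∧ (Q ∨ Q))): 1 > 0, so result = 0
(Q ∨ R) = max(0.89, 0.08) = 0.89
((Q ∨ R) → Q): 0.89 ≤ 0.89, so result = 1
(Q ∨ Q) = max(0.89, 0.89) = 0.89
(((Q ∨ R) → Q) ∧ (Q ∨ Q)) = min(1, 0.89) = 0.89
¬(((Q ∨ R) → Q) ∧ (Q ∨ Q)): Gödel ¬ of 0.89 = 0 (operand ≠ 0)
¬Q: Gödel ¬ of 0.89 = 0 (operand ≠ 0)
¬R: Gödel ¬ of 0.08 = 0 (operand ≠ 0)
(¬Q ∨ ¬R) = max(0, 0) = 0
(Q → (¬Q ∨ ¬R)): 0.89 > 0, so result = 0
¬(Q → (¬Q ∨ ¬R)): Gödel ¬ of 0 = 1 (operand is 0)
(¬(((Q ∨ R) → Q) ∧ (Q ∨ Q)) → ¬(Q → (¬Q ∨ ¬R))): 0 ≤ 1, so result = 1
((¬(Q → (¬Q ∨ ¬R)) → ¬(((Q ∨ R) → Q) ∧ (Q ∨ Q))) ∨ (¬(((Q ∨ R) → Q) ∧ (Q ∨ Q)) → ¬(Q → (¬Q ∨ ¬R)))) = max(0, 1) = 1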